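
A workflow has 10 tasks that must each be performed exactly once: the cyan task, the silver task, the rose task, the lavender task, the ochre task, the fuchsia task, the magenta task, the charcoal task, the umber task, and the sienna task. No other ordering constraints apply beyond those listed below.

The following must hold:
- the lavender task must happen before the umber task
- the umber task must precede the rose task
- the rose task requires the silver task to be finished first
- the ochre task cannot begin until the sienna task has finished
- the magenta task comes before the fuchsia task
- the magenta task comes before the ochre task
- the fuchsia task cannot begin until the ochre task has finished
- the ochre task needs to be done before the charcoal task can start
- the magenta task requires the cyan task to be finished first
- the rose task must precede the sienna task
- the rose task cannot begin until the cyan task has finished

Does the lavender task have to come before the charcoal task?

Yes

Chaining the stated constraints: the lavender task → the umber task → the rose task → the sienna task → the ochre task → the charcoal task.
That forces the lavender task before the charcoal task in every valid schedule.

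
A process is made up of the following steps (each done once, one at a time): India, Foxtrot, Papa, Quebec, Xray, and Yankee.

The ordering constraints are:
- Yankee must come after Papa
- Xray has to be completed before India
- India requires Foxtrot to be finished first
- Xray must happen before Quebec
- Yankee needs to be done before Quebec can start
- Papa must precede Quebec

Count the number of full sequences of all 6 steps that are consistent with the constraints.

3 steps have no prerequisites (Foxtrot, Papa, Xray), so any of them could come first.
Enumerating by repeatedly choosing an available step (one whose prerequisites are all placed) gives 35 distinct complete orderings.

35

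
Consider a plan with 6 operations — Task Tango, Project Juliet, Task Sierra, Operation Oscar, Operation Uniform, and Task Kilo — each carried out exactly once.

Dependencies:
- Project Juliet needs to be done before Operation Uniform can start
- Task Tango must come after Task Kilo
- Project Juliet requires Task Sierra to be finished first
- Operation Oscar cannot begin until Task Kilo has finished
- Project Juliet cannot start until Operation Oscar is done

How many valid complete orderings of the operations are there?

14

The operations with no prerequisites are Task Sierra, Task Kilo; any of them can be placed first.
Enumerating by repeatedly choosing an available operation (one whose prerequisites are all placed) gives 14 distinct complete orderings.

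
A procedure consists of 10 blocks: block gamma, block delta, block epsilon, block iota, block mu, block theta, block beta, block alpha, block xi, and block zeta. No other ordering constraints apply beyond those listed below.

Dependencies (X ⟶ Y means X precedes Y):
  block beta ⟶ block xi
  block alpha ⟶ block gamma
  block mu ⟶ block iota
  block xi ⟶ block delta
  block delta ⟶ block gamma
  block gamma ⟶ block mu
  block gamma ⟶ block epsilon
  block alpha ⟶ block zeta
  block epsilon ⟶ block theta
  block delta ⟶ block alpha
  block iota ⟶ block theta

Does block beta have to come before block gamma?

Yes

Tracing the constraints gives a chain: block beta → block xi → block delta → block gamma.
Hence block beta necessarily comes before block gamma.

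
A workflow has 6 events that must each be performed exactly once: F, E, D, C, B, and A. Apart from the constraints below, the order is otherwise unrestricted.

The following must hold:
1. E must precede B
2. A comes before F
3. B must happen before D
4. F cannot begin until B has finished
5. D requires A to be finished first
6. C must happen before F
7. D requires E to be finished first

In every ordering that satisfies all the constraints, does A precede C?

No

Nothing in the constraints links A and C; they are unordered relative to each other.
A valid ordering placing C before A exists, so the answer is no.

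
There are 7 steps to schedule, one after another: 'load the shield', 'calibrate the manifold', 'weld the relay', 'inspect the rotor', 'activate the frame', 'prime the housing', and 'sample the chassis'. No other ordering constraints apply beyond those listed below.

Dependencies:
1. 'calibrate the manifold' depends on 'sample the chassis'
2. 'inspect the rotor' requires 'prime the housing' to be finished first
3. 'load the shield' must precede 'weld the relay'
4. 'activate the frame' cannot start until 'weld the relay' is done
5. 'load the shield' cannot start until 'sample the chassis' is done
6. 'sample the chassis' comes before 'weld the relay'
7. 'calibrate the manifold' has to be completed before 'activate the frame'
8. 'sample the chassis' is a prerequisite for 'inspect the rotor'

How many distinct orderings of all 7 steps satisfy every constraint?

The steps with no prerequisites are 'prime the housing', 'sample the chassis'; any of them can be placed first.
Enumerating by repeatedly choosing an available step (one whose prerequisites are all placed) gives 60 distinct complete orderings.

60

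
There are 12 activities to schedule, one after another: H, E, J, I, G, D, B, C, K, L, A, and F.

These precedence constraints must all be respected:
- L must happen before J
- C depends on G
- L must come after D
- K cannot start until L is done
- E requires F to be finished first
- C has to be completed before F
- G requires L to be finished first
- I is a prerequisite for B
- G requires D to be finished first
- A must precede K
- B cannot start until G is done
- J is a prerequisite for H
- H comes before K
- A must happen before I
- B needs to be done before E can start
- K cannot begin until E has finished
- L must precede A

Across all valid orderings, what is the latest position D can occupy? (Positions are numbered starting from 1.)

Following every chain forward from D, the activities that must come later are H, E, J, I, G, B, C, K, L, A, F — 11 of them.
So at least 11 activities follow D, putting D no later than position 1. That position is achievable by scheduling everything else first.

1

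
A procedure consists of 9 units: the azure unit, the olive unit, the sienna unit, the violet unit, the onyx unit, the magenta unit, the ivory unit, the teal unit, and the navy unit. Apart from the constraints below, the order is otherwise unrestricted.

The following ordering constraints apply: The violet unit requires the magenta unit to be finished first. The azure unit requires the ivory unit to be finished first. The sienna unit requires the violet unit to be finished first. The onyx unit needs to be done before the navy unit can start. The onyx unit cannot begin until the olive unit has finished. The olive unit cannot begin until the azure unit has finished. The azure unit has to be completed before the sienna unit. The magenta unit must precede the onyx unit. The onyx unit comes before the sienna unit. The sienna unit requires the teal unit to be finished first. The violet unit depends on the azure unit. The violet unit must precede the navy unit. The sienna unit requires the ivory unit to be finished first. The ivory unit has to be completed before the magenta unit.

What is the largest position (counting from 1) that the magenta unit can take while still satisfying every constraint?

Following every chain forward from the magenta unit, the units that must come later are the sienna unit, the violet unit, the onyx unit, the navy unit — 4 of them.
So at least 4 units follow the magenta unit, putting the magenta unit no later than position 5. That position is achievable by scheduling everything else first.

5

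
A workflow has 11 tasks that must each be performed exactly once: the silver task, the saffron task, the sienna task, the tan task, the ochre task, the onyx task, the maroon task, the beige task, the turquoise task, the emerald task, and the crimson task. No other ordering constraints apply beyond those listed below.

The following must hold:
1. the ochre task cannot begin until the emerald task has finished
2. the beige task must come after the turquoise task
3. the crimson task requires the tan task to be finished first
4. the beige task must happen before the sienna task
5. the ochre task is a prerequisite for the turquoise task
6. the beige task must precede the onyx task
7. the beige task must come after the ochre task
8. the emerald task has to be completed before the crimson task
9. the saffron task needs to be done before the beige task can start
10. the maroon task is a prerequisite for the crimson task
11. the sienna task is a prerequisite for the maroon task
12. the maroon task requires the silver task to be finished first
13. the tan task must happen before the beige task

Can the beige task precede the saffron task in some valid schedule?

Following the saffron task → the beige task, the saffron task must precede the beige task in every valid ordering.
So no valid ordering can have the beige task before the saffron task.

No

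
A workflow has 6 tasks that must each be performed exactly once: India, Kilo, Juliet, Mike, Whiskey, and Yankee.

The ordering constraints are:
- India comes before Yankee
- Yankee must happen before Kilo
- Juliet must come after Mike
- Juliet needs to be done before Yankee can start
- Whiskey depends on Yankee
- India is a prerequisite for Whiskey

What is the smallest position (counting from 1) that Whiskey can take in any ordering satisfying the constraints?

The tasks that are forced before Whiskey, directly or transitively, are India, Juliet, Mike, Yankee. That's 4 tasks.
With 4 mandatory predecessors, the earliest Whiskey can sit is position 4+1 = 5, and placing just those 4 first achieves it.

5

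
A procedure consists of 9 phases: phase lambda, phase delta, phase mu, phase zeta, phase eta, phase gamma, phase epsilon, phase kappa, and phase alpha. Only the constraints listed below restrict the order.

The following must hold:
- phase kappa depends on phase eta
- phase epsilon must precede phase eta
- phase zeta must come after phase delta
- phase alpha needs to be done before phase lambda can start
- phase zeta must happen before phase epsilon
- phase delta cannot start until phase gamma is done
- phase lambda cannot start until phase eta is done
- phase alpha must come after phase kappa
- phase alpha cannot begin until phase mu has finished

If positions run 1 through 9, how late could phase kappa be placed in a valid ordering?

Every phase that must follow phase kappa has to come after it. Tracing all chains starting from phase kappa, those phases are: phase lambda, phase alpha — 2 in total.
So at least 2 phases follow phase kappa, putting phase kappa no later than position 7. That position is achievable by scheduling everything else first.

7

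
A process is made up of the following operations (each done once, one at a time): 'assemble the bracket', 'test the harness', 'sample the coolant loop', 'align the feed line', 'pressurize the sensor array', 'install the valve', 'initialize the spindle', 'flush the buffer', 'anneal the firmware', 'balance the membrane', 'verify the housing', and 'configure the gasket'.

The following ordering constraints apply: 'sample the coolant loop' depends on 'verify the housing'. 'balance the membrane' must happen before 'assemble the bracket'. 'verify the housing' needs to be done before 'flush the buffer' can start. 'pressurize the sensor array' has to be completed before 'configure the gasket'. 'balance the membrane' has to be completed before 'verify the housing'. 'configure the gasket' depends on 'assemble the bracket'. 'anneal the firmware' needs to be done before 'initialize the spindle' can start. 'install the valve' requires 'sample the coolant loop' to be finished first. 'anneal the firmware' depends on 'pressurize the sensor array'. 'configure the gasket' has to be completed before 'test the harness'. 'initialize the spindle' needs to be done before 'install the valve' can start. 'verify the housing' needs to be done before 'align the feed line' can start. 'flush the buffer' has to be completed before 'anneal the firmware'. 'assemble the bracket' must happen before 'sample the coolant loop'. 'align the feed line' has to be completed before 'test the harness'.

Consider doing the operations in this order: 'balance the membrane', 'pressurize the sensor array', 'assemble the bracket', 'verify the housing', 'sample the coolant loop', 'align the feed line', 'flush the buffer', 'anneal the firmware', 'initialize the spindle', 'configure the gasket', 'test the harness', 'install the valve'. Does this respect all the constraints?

Yes

Checking each listed constraint against this order: for instance, 'pressurize the sensor array' is in position 2 and 'configure the gasket' in position 10, so that constraint holds — and the remaining constraints check out the same way.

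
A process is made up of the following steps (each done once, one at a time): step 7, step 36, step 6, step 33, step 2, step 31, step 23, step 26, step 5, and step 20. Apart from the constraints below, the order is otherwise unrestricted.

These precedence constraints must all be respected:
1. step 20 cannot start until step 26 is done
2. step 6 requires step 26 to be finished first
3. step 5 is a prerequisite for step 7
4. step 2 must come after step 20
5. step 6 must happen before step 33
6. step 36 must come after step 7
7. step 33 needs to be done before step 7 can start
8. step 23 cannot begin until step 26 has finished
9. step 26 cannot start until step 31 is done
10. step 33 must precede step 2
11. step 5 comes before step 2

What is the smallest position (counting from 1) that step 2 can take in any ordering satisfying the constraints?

7

The steps that are forced before step 2, directly or transitively, are step 6, step 33, step 31, step 26, step 5, step 20. That's 6 steps.
With 6 mandatory predecessors, the earliest step 2 can sit is position 6+1 = 7, and placing just those 6 first achieves it.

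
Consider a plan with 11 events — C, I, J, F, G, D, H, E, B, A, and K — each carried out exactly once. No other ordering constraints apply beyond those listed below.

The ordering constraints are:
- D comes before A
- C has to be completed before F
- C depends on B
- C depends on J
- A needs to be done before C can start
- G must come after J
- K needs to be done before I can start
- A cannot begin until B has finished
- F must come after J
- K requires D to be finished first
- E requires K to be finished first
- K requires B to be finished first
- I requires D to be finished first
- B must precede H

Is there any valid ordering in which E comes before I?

No chain of constraints runs from I to E, so I is not required to come first.
So a valid ordering placing E earlier than I exists.

Yes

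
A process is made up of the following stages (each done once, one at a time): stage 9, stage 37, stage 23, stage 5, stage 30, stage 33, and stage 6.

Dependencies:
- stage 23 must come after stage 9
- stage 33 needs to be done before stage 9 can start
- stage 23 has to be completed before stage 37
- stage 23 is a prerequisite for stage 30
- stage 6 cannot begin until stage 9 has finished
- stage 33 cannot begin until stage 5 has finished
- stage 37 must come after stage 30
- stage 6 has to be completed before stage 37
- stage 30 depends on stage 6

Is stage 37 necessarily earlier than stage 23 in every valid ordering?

The constraints actually force stage 23 before stage 37 (via stage 23 → stage 37), not the other way around.
So stage 37 never precedes stage 23.

No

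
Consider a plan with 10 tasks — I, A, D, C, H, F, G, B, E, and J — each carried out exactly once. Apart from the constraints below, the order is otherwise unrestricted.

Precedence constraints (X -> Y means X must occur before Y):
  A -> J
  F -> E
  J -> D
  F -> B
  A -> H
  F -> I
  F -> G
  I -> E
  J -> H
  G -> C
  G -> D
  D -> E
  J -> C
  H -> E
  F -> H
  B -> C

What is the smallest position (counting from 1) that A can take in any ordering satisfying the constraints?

Nothing is required before A; it can be the very first task.

1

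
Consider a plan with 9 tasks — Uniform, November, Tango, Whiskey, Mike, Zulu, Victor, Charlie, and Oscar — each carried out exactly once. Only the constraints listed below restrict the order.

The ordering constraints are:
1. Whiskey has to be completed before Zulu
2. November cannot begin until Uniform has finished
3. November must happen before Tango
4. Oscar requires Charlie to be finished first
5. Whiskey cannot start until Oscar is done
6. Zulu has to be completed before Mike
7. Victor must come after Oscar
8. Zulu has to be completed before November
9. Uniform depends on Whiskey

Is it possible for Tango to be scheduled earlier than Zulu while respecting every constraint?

No

Following Zulu → November → Tango, Zulu must precede Tango in every valid ordering.
Hence Tango can never be scheduled before Zulu.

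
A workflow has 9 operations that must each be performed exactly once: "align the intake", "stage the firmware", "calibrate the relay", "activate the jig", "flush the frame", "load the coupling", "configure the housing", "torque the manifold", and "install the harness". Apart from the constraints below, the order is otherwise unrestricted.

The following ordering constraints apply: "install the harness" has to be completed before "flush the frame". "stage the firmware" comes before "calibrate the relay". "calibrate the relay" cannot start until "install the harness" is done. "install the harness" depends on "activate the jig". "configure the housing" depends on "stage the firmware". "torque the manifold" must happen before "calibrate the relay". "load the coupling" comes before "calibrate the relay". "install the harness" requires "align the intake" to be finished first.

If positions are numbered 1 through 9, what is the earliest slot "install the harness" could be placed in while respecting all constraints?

3

The operations that are forced before "install the harness", directly or transitively, are "align the intake", "activate the jig". That's 2 operations.
So at minimum 2 operations come before "install the harness", putting "install the harness" no earlier than position 3. That position is achievable by scheduling exactly those predecessors first.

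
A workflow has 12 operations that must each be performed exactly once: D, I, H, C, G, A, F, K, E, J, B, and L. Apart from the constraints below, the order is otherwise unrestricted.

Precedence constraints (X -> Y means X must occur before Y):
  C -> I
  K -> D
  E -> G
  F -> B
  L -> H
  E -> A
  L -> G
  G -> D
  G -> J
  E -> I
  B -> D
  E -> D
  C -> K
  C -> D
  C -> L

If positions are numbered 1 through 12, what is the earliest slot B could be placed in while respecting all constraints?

The only operation forced before B (directly or transitively) is F.
So at minimum 1 operation comes before B, putting B no earlier than position 2. That position is achievable by scheduling exactly that predecessor first.

2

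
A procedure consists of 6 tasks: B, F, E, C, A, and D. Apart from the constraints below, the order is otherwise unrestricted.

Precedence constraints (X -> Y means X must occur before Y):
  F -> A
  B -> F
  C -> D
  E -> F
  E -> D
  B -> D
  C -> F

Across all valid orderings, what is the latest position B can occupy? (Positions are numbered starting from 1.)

3

The tasks that are forced after B, directly or by a chain of constraints, are F, A, D. That's 3 tasks.
With 3 mandatory successors out of 6 tasks total, the latest slot for B is 6−3 = 3, and it's reachable by doing all non-successors before B.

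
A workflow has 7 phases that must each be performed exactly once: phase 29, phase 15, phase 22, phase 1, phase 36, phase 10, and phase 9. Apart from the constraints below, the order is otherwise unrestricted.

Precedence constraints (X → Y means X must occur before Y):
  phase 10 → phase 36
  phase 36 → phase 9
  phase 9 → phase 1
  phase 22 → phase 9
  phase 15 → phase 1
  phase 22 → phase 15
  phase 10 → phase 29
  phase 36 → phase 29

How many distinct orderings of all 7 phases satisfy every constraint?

35

2 phases have no prerequisites (phase 22, phase 10), so any of them could come first.
Enumerating by repeatedly choosing an available phase (one whose prerequisites are all placed) gives 35 distinct complete orderings.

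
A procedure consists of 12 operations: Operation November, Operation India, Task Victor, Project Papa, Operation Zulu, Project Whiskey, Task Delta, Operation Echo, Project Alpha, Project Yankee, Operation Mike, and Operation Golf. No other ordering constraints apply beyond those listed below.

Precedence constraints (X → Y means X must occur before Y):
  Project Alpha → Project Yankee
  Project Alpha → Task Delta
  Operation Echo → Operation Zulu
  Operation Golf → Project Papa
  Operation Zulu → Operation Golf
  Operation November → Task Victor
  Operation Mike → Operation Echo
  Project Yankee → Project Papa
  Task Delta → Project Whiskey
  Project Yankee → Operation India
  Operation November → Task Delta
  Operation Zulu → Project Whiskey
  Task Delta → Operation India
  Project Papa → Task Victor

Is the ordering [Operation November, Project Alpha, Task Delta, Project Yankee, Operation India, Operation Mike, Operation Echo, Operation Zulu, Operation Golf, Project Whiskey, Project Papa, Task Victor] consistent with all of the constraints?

Yes

Checking each listed constraint against this order: for instance, Operation November is in position 1 and Task Victor in position 12, so that constraint holds — and the remaining constraints check out the same way.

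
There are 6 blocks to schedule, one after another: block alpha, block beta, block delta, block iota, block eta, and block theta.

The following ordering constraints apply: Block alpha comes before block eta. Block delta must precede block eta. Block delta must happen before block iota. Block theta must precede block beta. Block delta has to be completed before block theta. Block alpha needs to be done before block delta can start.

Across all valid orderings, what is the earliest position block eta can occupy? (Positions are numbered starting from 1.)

Working backwards through the constraints from block eta, its full set of required predecessors is block alpha, block delta — 2 of them.
With 2 mandatory predecessors, the earliest block eta can sit is position 2+1 = 3, and placing just those 2 first achieves it.

3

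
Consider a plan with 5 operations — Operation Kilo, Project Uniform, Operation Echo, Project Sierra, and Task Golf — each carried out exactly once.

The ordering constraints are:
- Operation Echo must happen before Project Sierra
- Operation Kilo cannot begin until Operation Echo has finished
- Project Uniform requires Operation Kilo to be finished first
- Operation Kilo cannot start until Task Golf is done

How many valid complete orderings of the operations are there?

2 operations have no prerequisites (Operation Echo, Task Golf), so any of them could come first.
Systematically extending each partial ordering one operation at a time and counting, there are 7 complete orderings.

7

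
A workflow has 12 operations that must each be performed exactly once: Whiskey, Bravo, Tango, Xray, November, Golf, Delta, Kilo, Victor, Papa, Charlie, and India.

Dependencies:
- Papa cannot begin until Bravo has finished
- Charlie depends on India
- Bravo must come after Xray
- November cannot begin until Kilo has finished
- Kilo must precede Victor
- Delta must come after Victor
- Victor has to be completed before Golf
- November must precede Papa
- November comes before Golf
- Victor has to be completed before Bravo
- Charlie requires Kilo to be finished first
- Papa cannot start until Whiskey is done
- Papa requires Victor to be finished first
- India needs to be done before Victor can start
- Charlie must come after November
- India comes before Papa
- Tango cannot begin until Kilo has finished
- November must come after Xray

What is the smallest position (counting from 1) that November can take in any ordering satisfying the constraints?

3

Every operation that must precede November has to come before it. Tracing all chains that end at November, those operations are: Xray, Kilo — 2 in total.
So at minimum 2 operations come before November, putting November no earlier than position 3. That position is achievable by scheduling exactly those predecessors first.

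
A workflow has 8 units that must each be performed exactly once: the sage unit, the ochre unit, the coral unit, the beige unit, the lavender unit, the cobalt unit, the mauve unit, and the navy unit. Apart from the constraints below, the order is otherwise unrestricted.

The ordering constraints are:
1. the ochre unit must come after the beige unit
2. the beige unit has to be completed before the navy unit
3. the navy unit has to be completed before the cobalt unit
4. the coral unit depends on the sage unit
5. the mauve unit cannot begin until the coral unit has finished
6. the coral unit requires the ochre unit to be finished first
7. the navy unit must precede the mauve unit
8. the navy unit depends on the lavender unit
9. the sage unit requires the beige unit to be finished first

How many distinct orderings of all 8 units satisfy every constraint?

2 units have no prerequisites (the beige unit, the lavender unit), so any of them could come first.
Systematically extending each partial ordering one unit at a time and counting, there are 88 complete orderings.

88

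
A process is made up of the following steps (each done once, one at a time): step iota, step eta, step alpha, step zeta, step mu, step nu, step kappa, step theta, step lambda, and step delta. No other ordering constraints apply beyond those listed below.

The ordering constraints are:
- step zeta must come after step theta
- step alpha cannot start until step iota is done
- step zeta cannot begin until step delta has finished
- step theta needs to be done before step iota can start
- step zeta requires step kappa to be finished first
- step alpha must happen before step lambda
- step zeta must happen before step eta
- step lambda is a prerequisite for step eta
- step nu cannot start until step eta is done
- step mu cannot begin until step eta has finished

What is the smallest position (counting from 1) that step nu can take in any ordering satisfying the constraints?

The steps that are forced before step nu, directly or transitively, are step iota, step eta, step alpha, step zeta, step kappa, step theta, step lambda, step delta. That's 8 steps.
So at minimum 8 steps come before step nu, putting step nu no earlier than position 9. That position is achievable by scheduling exactly those predecessors first.

9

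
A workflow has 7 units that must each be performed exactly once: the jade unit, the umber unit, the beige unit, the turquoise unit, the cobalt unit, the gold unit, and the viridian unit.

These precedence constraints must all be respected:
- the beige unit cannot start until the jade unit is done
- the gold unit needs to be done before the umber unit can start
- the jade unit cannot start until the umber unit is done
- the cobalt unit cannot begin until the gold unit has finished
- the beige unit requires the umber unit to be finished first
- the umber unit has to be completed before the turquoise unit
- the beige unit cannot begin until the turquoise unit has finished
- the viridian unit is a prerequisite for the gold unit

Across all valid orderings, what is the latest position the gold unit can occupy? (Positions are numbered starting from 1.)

The units that are forced after the gold unit, directly or by a chain of constraints, are the jade unit, the umber unit, the beige unit, the turquoise unit, the cobalt unit. That's 5 units.
So at least 5 units follow the gold unit, putting the gold unit no later than position 2. That position is achievable by scheduling everything else first.

2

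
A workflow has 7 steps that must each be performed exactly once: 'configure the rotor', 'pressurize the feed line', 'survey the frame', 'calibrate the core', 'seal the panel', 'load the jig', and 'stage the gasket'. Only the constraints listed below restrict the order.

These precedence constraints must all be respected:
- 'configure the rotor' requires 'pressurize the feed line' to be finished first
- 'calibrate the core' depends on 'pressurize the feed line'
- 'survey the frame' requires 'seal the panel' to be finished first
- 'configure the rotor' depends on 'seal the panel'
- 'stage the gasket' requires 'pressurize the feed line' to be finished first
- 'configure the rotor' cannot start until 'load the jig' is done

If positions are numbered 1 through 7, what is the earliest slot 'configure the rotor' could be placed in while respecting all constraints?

4

Working backwards through the constraints from 'configure the rotor', its full set of required predecessors is 'pressurize the feed line', 'seal the panel', 'load the jig' — 3 of them.
With 3 mandatory predecessors, the earliest 'configure the rotor' can sit is position 3+1 = 4, and placing just those 3 first achieves it.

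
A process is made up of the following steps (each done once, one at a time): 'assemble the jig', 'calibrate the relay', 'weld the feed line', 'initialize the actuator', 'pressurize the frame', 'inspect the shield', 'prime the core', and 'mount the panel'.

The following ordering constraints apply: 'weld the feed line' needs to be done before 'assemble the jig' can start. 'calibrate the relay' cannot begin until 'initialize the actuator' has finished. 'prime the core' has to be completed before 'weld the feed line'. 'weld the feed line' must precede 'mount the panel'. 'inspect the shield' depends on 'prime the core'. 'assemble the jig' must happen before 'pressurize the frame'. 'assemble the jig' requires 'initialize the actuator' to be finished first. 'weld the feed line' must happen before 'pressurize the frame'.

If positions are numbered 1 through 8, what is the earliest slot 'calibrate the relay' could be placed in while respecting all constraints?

Working backwards through the constraints from 'calibrate the relay', its only required predecessor is 'initialize the actuator'.
With 1 mandatory predecessor, the earliest 'calibrate the relay' can sit is position 1+1 = 2, and placing just that one first achieves it.

2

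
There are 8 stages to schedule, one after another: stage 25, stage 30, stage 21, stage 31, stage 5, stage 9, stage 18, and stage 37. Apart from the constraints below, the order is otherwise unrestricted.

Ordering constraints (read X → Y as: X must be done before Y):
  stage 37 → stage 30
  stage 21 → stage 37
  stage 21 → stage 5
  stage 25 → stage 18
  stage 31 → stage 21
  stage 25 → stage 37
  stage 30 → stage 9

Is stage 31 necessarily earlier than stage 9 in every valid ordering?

Yes

Tracing the constraints gives a chain: stage 31 → stage 21 → stage 37 → stage 30 → stage 9.
That forces stage 31 before stage 9 in every valid schedule.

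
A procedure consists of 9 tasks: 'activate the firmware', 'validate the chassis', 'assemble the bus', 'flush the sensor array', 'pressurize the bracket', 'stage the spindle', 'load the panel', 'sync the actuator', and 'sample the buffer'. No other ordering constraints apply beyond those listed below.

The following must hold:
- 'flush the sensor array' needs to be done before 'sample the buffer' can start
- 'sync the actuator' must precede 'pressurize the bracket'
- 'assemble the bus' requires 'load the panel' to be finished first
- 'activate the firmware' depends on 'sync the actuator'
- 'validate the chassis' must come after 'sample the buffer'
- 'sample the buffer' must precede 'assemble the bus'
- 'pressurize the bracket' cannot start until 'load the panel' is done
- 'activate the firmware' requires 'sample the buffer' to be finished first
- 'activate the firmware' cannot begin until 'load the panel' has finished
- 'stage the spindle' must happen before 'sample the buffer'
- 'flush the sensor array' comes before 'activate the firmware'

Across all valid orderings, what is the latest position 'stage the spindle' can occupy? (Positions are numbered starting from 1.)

5

Every task that must follow 'stage the spindle' has to come after it. Tracing all chains starting from 'stage the spindle', those tasks are: 'activate the firmware', 'validate the chassis', 'assemble the bus', 'sample the buffer' — 4 in total.
With 4 mandatory successors out of 9 tasks total, the latest slot for 'stage the spindle' is 9−4 = 5, and it's reachable by doing all non-successors before 'stage the spindle'.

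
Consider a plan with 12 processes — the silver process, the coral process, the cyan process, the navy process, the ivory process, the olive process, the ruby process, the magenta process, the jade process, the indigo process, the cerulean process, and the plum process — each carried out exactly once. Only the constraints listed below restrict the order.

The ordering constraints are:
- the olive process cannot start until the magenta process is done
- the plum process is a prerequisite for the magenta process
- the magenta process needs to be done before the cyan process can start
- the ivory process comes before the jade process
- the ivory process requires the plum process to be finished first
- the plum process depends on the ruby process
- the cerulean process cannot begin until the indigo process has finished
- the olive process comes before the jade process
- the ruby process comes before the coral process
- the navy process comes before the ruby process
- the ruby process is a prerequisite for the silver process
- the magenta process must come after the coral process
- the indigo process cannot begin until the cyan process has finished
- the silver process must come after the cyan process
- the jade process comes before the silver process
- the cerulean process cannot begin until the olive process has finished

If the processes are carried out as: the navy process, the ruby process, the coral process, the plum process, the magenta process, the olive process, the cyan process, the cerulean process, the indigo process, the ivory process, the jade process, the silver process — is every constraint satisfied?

No

In the proposed order, the cerulean process appears before the indigo process.
But one of the constraints requires the indigo process before the cerulean process, so this ordering violates it.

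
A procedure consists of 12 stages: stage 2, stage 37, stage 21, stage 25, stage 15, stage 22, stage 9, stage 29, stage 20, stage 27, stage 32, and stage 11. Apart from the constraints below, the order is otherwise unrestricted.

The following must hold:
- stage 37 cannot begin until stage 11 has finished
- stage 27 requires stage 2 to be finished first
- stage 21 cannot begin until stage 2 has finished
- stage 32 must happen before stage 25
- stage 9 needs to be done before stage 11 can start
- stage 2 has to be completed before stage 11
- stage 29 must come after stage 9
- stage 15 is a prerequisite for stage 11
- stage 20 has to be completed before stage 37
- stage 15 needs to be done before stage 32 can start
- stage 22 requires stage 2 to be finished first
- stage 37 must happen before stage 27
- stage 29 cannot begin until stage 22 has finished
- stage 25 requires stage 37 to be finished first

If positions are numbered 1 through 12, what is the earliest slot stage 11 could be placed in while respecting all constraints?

The stages that are forced before stage 11, directly or transitively, are stage 2, stage 15, stage 9. That's 3 stages.
So at minimum 3 stages come before stage 11, putting stage 11 no earlier than position 4. That position is achievable by scheduling exactly those predecessors first.

4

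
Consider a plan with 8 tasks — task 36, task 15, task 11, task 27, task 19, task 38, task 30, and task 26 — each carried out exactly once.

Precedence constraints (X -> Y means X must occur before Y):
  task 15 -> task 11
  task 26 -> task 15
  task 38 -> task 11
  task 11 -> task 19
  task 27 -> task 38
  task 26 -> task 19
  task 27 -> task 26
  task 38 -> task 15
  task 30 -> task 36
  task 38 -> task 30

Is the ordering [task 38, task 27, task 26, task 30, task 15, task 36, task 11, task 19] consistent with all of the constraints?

The sequence places task 38 ahead of task 27.
But one of the constraints requires task 27 before task 38, so this ordering violates it.

No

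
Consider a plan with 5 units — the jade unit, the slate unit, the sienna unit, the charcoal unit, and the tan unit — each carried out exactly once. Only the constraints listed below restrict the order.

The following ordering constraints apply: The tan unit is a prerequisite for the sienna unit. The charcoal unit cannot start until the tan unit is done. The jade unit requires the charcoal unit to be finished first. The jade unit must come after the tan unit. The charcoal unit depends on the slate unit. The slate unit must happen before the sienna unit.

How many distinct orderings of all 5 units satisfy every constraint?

6

2 units have no prerequisites (the slate unit, the tan unit), so any of them could come first.
Counting all ways to extend the partial order to a total order gives 6.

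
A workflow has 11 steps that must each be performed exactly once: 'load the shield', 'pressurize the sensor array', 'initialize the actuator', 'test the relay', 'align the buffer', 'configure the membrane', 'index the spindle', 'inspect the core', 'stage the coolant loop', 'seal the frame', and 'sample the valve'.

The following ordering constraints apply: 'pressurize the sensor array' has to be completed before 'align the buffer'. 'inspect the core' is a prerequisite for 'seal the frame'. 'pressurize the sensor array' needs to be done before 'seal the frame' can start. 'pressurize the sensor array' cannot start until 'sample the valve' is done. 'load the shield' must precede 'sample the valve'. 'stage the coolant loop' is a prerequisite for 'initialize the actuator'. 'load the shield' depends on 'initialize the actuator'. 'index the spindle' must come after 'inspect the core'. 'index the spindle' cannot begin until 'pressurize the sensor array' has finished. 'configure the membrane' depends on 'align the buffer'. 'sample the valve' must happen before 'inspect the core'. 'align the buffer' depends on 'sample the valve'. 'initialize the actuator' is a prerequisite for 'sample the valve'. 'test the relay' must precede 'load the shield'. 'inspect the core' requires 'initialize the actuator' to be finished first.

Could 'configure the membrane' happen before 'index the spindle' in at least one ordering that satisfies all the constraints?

Nothing in the constraints forces 'index the spindle' before 'configure the membrane' — there is no chain from 'index the spindle' to 'configure the membrane'.
So a valid ordering placing 'configure the membrane' earlier than 'index the spindle' exists.

Yes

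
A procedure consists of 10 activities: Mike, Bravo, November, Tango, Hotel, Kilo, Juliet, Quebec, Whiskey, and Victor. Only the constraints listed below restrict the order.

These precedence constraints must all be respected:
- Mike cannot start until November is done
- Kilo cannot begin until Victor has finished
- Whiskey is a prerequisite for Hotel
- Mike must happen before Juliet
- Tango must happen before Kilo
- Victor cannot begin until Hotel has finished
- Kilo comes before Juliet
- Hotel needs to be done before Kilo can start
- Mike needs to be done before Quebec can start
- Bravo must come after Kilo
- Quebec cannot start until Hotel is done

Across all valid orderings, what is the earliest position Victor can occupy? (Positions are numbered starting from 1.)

3

Working backwards through the constraints from Victor, its full set of required predecessors is Hotel, Whiskey — 2 of them.
With 2 mandatory predecessors, the earliest Victor can sit is position 2+1 = 3, and placing just those 2 first achieves it.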